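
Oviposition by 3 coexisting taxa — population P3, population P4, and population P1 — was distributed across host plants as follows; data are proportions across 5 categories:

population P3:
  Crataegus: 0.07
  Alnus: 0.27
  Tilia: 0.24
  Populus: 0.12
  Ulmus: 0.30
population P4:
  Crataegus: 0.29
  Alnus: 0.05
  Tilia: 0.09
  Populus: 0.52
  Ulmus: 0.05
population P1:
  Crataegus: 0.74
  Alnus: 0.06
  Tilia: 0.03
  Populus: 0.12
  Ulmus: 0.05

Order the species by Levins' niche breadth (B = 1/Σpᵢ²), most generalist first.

Σp_P3ᵢ² = 0.07² + 0.27² + 0.24² + 0.12² + 0.30² = 0.0049 + 0.0729 + 0.0576 + 0.0144 + 0.0900 = 0.2398
B_P3 = 1 / 0.2398 = 4.1701
Σp_P4ᵢ² = 0.29² + 0.05² + 0.09² + 0.52² + 0.05² = 0.0841 + 0.0025 + 0.0081 + 0.2704 + 0.0025 = 0.3676
B_P4 = 1 / 0.3676 = 2.7203
Σp_P1ᵢ² = 0.74² + 0.06² + 0.03² + 0.12² + 0.05² = 0.5476 + 0.0036 + 0.0009 + 0.0144 + 0.0025 = 0.5690
B_P1 = 1 / 0.5690 = 1.7575
Ranking by B (broadest → narrowest): population P3 (4.17) > population P4 (2.72) > population P1 (1.76)

population P3 > population P4 > population P1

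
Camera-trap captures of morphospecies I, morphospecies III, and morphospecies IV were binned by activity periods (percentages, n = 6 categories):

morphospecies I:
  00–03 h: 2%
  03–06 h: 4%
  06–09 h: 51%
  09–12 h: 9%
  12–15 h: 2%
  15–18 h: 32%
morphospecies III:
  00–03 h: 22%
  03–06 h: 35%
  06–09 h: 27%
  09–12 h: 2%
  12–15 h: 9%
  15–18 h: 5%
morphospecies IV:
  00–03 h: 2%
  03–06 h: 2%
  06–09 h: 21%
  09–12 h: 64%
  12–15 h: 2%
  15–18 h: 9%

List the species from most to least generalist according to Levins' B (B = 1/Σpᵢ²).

Convert percentages to proportions (divide by 100).
Σp_Iᵢ² = 0.02² + 0.04² + 0.51² + 0.09² + 0.02² + 0.32² = 0.0004 + 0.0016 + 0.2601 + 0.0081 + 0.0004 + 0.1024 = 0.3730
B_I = 1 / 0.3730 = 2.6810
Σp_IIIᵢ² = 0.22² + 0.35² + 0.27² + 0.02² + 0.09² + 0.05² = 0.0484 + 0.1225 + 0.0729 + 0.0004 + 0.0081 + 0.0025 = 0.2548
B_III = 1 / 0.2548 = 3.9246
Σp_IVᵢ² = 0.02² + 0.02² + 0.21² + 0.64² + 0.02² + 0.09² = 0.0004 + 0.0004 + 0.0441 + 0.4096 + 0.0004 + 0.0081 = 0.4630
B_IV = 1 / 0.4630 = 2.1598
Ranking by B (broadest → narrowest): morphospecies III (3.92) > morphospecies I (2.68) > morphospecies IV (2.16)

morphospecies III > morphospecies I > morphospecies IV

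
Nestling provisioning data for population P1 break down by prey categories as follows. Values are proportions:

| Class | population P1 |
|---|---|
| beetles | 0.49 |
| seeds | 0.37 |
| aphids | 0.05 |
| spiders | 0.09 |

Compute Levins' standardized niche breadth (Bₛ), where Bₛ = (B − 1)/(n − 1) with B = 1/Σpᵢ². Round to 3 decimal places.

Σpᵢ² = 0.49² + 0.37² + 0.05² + 0.09² = 0.2401 + 0.1369 + 0.0025 + 0.0081 = 0.3876
B = 1 / 0.3876 = 2.57998
Bₛ = (B − 1)/(n − 1) = (2.57998 − 1)/(4 − 1) = 1.57998/3 = 0.52666

0.527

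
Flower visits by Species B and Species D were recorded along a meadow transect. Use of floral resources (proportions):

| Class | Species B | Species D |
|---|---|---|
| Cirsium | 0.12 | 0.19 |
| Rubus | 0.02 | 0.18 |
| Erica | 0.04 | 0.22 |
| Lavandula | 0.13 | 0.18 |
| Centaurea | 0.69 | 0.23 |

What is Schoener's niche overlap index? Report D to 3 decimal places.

0.540

Σ|p₁ᵢ − p₂ᵢ| = 0.07 + 0.16 + 0.18 + 0.05 + 0.46 = 0.92
D = 1 − ½ × 0.92 = 1 − 0.460 = 0.54000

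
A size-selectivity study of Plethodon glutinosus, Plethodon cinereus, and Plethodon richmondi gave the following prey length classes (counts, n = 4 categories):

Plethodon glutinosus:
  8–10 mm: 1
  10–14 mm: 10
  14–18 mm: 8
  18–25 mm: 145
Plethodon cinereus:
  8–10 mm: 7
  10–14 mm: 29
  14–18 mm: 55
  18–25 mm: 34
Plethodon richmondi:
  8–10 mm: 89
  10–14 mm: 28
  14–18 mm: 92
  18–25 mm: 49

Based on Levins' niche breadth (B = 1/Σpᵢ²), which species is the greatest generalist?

Plethodon richmondi

Proportions for Plethodon glutinosus (n=164): 1/164=0.0061, 10/164=0.0610, 8/164=0.0488, 145/164=0.8841
Proportions for Plethodon cinereus (n=125): 7/125=0.0560, 29/125=0.2320, 55/125=0.4400, 34/125=0.2720
Proportions for Plethodon richmondi (n=258): 89/258=0.3450, 28/258=0.1085, 92/258=0.3566, 49/258=0.1899
Σp_glutᵢ² = 0.0061² + 0.0610² + 0.0488² + 0.8841² = 0.000037 + 0.003721 + 0.002381 + 0.781633 = 0.787772
B_glut = 1 / 0.787772 = 1.2694
Σp_cineᵢ² = 0.0560² + 0.2320² + 0.4400² + 0.2720² = 0.003136 + 0.053824 + 0.193600 + 0.073984 = 0.324544
B_cine = 1 / 0.324544 = 3.0812
Σp_richᵢ² = 0.3450² + 0.1085² + 0.3566² + 0.1899² = 0.119025 + 0.011772 + 0.127164 + 0.036062 = 0.294023
B_rich = 1 / 0.294023 = 3.4011
Highest B → broadest niche (most generalist): Plethodon richmondi (B = 3.40).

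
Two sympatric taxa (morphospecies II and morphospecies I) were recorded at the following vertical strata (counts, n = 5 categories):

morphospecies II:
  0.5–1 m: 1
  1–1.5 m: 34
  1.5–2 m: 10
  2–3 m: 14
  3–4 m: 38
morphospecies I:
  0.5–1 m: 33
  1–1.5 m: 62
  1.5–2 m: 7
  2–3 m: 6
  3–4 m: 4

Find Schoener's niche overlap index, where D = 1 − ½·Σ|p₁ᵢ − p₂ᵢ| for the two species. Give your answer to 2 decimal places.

Proportions for morphospecies II (n=97): 1/97=0.0103, 34/97=0.3505, 10/97=0.1031, 14/97=0.1443, 38/97=0.3918
Proportions for morphospecies I (n=112): 33/112=0.2946, 62/112=0.5536, 7/112=0.0625, 6/112=0.0536, 4/112=0.0357
Σ|p₁ᵢ − p₂ᵢ| = 0.2843 + 0.2031 + 0.0406 + 0.0907 + 0.3561 = 0.9748
D = 1 − ½ × 0.9748 = 1 − 0.48740 = 0.51260

0.51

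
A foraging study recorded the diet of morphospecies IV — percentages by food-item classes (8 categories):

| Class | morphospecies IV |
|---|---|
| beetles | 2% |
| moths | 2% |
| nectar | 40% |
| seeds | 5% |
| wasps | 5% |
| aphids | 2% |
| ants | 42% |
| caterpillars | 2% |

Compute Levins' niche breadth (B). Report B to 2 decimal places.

2.92

Convert percentages to proportions (divide by 100).
Σpᵢ² = 0.02² + 0.02² + 0.40² + 0.05² + 0.05² + 0.02² + 0.42² + 0.02² = 0.0004 + 0.0004 + 0.1600 + 0.0025 + 0.0025 + 0.0004 + 0.1764 + 0.0004 = 0.3430
B = 1 / 0.3430 = 2.9155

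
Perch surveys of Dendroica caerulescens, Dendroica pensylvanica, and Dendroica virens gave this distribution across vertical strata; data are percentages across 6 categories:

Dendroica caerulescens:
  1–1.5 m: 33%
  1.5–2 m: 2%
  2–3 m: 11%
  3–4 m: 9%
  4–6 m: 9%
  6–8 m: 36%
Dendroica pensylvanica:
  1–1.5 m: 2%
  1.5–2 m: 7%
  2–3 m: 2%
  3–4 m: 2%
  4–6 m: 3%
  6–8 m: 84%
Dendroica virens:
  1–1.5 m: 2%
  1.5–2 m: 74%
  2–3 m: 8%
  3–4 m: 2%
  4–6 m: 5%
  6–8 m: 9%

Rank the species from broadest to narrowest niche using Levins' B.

Convert percentages to proportions (divide by 100).
Σp_caerᵢ² = 0.33² + 0.02² + 0.11² + 0.09² + 0.09² + 0.36² = 0.1089 + 0.0004 + 0.0121 + 0.0081 + 0.0081 + 0.1296 = 0.2672
B_caer = 1 / 0.2672 = 3.7425
Σp_pensᵢ² = 0.02² + 0.07² + 0.02² + 0.02² + 0.03² + 0.84² = 0.0004 + 0.0049 + 0.0004 + 0.0004 + 0.0009 + 0.7056 = 0.7126
B_pens = 1 / 0.7126 = 1.4033
Σp_vireᵢ² = 0.02² + 0.74² + 0.08² + 0.02² + 0.05² + 0.09² = 0.0004 + 0.5476 + 0.0064 + 0.0004 + 0.0025 + 0.0081 = 0.5654
B_vire = 1 / 0.5654 = 1.7687
Ranking by B (broadest → narrowest): Dendroica caerulescens (3.74) > Dendroica virens (1.77) > Dendroica pensylvanica (1.40)

Dendroica caerulescens > Dendroica virens > Dendroica pensylvanica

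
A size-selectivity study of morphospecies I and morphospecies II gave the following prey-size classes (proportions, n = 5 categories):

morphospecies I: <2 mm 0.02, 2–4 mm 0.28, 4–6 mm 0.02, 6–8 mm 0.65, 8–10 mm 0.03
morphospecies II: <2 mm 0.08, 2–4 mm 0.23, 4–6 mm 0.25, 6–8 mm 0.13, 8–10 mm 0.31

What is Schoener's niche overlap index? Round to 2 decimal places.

0.43

Σ|p₁ᵢ − p₂ᵢ| = 0.06 + 0.05 + 0.23 + 0.52 + 0.28 = 1.14
D = 1 − ½ × 1.14 = 1 − 0.570 = 0.4300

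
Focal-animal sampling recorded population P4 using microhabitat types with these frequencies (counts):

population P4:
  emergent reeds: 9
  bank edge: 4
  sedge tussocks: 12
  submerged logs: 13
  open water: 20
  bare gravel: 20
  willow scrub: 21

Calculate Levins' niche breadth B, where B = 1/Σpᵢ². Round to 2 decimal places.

Proportions for population P4 (n=99): 9/99=0.0909, 4/99=0.0404, 12/99=0.1212, 13/99=0.1313, 20/99=0.2020, 20/99=0.2020, 21/99=0.2121
Σpᵢ² = 0.0909² + 0.0404² + 0.1212² + 0.1313² + 0.2020² + 0.2020² + 0.2121² = 0.008263 + 0.001632 + 0.014689 + 0.017240 + 0.040804 + 0.040804 + 0.044986 = 0.168418
B = 1 / 0.168418 = 5.9376

5.94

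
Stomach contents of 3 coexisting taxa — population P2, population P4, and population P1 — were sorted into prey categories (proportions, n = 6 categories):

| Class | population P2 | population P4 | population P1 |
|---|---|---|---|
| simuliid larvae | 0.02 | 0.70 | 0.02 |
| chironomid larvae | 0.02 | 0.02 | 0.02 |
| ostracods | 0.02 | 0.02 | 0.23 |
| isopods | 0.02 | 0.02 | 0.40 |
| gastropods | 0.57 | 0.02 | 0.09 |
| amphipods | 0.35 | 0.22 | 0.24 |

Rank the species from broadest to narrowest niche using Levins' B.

population P1 > population P2 > population P4

Σp_P2ᵢ² = 0.02² + 0.02² + 0.02² + 0.02² + 0.57² + 0.35² = 0.0004 + 0.0004 + 0.0004 + 0.0004 + 0.3249 + 0.1225 = 0.4490
B_P2 = 1 / 0.4490 = 2.2272
Σp_P4ᵢ² = 0.70² + 0.02² + 0.02² + 0.02² + 0.02² + 0.22² = 0.4900 + 0.0004 + 0.0004 + 0.0004 + 0.0004 + 0.0484 = 0.5400
B_P4 = 1 / 0.5400 = 1.8519
Σp_P1ᵢ² = 0.02² + 0.02² + 0.23² + 0.40² + 0.09² + 0.24² = 0.0004 + 0.0004 + 0.0529 + 0.1600 + 0.0081 + 0.0576 = 0.2794
B_P1 = 1 / 0.2794 = 3.5791
Ranking by B (broadest → narrowest): population P1 (3.58) > population P2 (2.23) > population P4 (1.85)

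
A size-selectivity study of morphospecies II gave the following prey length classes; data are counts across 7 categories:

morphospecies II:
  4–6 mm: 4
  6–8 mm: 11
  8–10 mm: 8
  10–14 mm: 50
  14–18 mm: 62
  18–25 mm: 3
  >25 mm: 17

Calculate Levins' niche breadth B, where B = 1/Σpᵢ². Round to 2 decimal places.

Proportions for morphospecies II (n=155): 4/155=0.0258, 11/155=0.0710, 8/155=0.0516, 50/155=0.3226, 62/155=0.4000, 3/155=0.0194, 17/155=0.1097
Σpᵢ² = 0.0258² + 0.0710² + 0.0516² + 0.3226² + 0.4000² + 0.0194² + 0.1097² = 0.000666 + 0.005041 + 0.002663 + 0.104071 + 0.160000 + 0.000376 + 0.012034 = 0.284851
B = 1 / 0.284851 = 3.5106

3.51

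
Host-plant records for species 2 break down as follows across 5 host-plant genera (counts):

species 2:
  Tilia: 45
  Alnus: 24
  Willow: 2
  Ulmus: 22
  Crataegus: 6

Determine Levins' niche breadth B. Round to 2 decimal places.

Proportions for species 2 (n=99): 45/99=0.4545, 24/99=0.2424, 2/99=0.0202, 22/99=0.2222, 6/99=0.0606
Σpᵢ² = 0.4545² + 0.2424² + 0.0202² + 0.2222² + 0.0606² = 0.206570 + 0.058758 + 0.000408 + 0.049373 + 0.003672 = 0.318781
B = 1 / 0.318781 = 3.1369

3.14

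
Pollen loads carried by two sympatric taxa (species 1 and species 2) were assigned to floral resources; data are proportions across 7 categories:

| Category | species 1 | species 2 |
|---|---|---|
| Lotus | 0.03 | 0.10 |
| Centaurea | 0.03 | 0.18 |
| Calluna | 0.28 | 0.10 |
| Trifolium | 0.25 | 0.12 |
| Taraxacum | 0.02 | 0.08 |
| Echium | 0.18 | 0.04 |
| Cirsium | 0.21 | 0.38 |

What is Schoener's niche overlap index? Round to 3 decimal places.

Σ|p₁ᵢ − p₂ᵢ| = 0.07 + 0.15 + 0.18 + 0.13 + 0.06 + 0.14 + 0.17 = 0.90
D = 1 − ½ × 0.90 = 1 − 0.450 = 0.55000

0.550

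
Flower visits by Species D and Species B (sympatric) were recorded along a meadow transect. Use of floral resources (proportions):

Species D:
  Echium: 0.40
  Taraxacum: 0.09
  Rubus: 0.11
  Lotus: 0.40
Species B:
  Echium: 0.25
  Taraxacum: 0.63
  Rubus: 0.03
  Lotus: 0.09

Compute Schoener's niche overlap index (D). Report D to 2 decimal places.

0.46

Σ|p₁ᵢ − p₂ᵢ| = 0.15 + 0.54 + 0.08 + 0.31 = 1.08
D = 1 − ½ × 1.08 = 1 − 0.540 = 0.4600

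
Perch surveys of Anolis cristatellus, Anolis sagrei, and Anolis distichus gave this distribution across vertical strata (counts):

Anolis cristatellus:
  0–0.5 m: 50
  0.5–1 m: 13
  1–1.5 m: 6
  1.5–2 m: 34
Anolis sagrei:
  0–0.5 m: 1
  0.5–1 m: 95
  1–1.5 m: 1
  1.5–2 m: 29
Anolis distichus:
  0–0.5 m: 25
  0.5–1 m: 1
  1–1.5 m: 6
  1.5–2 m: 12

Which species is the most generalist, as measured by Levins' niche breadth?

Proportions for Anolis cristatellus (n=103): 50/103=0.4854, 13/103=0.1262, 6/103=0.0583, 34/103=0.3301
Proportions for Anolis sagrei (n=126): 1/126=0.0079, 95/126=0.7540, 1/126=0.0079, 29/126=0.2302
Proportions for Anolis distichus (n=44): 25/44=0.5682, 1/44=0.0227, 6/44=0.1364, 12/44=0.2727
Σp_crisᵢ² = 0.4854² + 0.1262² + 0.0583² + 0.3301² = 0.235613 + 0.015926 + 0.003399 + 0.108966 = 0.363904
B_cris = 1 / 0.363904 = 2.7480
Σp_sagrᵢ² = 0.0079² + 0.7540² + 0.0079² + 0.2302² = 0.000062 + 0.568516 + 0.000062 + 0.052992 = 0.621632
B_sagr = 1 / 0.621632 = 1.6087
Σp_distᵢ² = 0.5682² + 0.0227² + 0.1364² + 0.2727² = 0.322851 + 0.000515 + 0.018605 + 0.074365 = 0.416336
B_dist = 1 / 0.416336 = 2.4019
Highest B → broadest niche (most generalist): Anolis cristatellus (B = 2.75).

Anolis cristatellus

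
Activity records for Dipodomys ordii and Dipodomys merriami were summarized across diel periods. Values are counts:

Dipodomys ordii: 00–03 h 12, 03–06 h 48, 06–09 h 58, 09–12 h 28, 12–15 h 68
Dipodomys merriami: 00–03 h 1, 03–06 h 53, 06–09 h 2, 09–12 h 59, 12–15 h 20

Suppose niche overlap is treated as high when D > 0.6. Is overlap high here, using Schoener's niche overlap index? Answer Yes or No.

No

Proportions for Dipodomys ordii (n=214): 12/214=0.0561, 48/214=0.2243, 58/214=0.2710, 28/214=0.1308, 68/214=0.3178
Proportions for Dipodomys merriami (n=135): 1/135=0.0074, 53/135=0.3926, 2/135=0.0148, 59/135=0.4370, 20/135=0.1481
Σ|p₁ᵢ − p₂ᵢ| = 0.0487 + 0.1683 + 0.2562 + 0.3062 + 0.1697 = 0.9491
D = 1 − ½ × 0.9491 = 1 − 0.47455 = 0.52545
D = 0.52545 < 0.6 → No.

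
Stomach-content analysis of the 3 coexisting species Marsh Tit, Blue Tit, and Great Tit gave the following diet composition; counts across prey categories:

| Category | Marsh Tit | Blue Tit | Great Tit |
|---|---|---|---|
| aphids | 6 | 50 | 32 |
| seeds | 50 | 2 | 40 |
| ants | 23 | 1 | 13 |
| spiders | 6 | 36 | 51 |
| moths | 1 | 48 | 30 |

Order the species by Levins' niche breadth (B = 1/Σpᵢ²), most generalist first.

Great Tit > Blue Tit > Marsh Tit

Proportions for Marsh Tit (n=86): 6/86=0.0698, 50/86=0.5814, 23/86=0.2674, 6/86=0.0698, 1/86=0.0116
Proportions for Blue Tit (n=137): 50/137=0.3650, 2/137=0.0146, 1/137=0.0073, 36/137=0.2628, 48/137=0.3504
Proportions for Great Tit (n=166): 32/166=0.1928, 40/166=0.2410, 13/166=0.0783, 51/166=0.3072, 30/166=0.1807
Σp_Marsᵢ² = 0.0698² + 0.5814² + 0.2674² + 0.0698² + 0.0116² = 0.004872 + 0.338026 + 0.071503 + 0.004872 + 0.000135 = 0.419408
B_Mars = 1 / 0.419408 = 2.3843
Σp_Blueᵢ² = 0.3650² + 0.0146² + 0.0073² + 0.2628² + 0.3504² = 0.133225 + 0.000213 + 0.000053 + 0.069064 + 0.122780 = 0.325335
B_Blue = 1 / 0.325335 = 3.0738
Σp_Greaᵢ² = 0.1928² + 0.2410² + 0.0783² + 0.3072² + 0.1807² = 0.037172 + 0.058081 + 0.006131 + 0.094372 + 0.032652 = 0.228408
B_Grea = 1 / 0.228408 = 4.3781
Ranking by B (broadest → narrowest): Great Tit (4.38) > Blue Tit (3.07) > Marsh Tit (2.38)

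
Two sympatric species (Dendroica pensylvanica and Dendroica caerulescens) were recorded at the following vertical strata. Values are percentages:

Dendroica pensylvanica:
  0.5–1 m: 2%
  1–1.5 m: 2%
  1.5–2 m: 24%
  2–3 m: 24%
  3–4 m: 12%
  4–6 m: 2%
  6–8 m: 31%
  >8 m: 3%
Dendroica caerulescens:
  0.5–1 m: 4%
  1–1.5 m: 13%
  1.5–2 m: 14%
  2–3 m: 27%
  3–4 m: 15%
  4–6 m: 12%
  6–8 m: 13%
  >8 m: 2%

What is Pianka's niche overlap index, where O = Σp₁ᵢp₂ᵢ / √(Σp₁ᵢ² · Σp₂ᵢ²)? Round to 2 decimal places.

0.84

Convert percentages to proportions (divide by 100).
Σ p₁ᵢp₂ᵢ = 0.0008 + 0.0026 + 0.0336 + 0.0648 + 0.0180 + 0.0024 + 0.0403 + 0.0006 = 0.1631
Σp_1ᵢ² = 0.02² + 0.02² + 0.24² + 0.24² + 0.12² + 0.02² + 0.31² + 0.03² = 0.0004 + 0.0004 + 0.0576 + 0.0576 + 0.0144 + 0.0004 + 0.0961 + 0.0009 = 0.2278
Σp_2ᵢ² = 0.04² + 0.13² + 0.14² + 0.27² + 0.15² + 0.12² + 0.13² + 0.02² = 0.0016 + 0.0169 + 0.0196 + 0.0729 + 0.0225 + 0.0144 + 0.0169 + 0.0004 = 0.1652
O = 0.1631 / √(0.2278 × 0.1652) = 0.1631 / 0.19399 = 0.8408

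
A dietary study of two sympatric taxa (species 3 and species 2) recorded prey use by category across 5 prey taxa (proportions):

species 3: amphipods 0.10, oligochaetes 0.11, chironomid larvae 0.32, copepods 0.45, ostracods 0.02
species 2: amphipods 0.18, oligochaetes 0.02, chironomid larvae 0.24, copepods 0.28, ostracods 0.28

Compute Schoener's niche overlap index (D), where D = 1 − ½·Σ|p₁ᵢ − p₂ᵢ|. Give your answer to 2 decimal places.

Σ|p₁ᵢ − p₂ᵢ| = 0.08 + 0.09 + 0.08 + 0.17 + 0.26 = 0.68
D = 1 − ½ × 0.68 = 1 − 0.340 = 0.6600

0.66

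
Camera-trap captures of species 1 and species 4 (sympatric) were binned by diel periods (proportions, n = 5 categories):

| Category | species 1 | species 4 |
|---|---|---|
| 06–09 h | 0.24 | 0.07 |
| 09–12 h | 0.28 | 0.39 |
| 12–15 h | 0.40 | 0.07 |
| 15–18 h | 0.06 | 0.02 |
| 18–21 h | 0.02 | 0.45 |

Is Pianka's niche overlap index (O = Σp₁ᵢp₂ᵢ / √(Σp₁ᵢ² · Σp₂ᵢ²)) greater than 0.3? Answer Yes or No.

Yes

Σ p₁ᵢp₂ᵢ = 0.0168 + 0.1092 + 0.0280 + 0.0012 + 0.0090 = 0.1642
Σp_1ᵢ² = 0.24² + 0.28² + 0.40² + 0.06² + 0.02² = 0.0576 + 0.0784 + 0.1600 + 0.0036 + 0.0004 = 0.3000
Σp_2ᵢ² = 0.07² + 0.39² + 0.07² + 0.02² + 0.45² = 0.0049 + 0.1521 + 0.0049 + 0.0004 + 0.2025 = 0.3648
O = 0.1642 / √(0.3000 × 0.3648) = 0.1642 / 0.33082 = 0.4963
O = 0.4963 > 0.3 → Yes.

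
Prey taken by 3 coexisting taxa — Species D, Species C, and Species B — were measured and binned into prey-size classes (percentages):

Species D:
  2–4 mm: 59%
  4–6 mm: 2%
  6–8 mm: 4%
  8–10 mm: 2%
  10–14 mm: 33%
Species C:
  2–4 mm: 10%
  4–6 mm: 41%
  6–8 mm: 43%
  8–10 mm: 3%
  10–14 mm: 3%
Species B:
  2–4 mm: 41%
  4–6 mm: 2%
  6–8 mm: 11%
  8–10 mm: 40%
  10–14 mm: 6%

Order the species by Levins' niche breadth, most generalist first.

Species B > Species C > Species D

Convert percentages to proportions (divide by 100).
Σp_Dᵢ² = 0.59² + 0.02² + 0.04² + 0.02² + 0.33² = 0.3481 + 0.0004 + 0.0016 + 0.0004 + 0.1089 = 0.4594
B_D = 1 / 0.4594 = 2.1768
Σp_Cᵢ² = 0.10² + 0.41² + 0.43² + 0.03² + 0.03² = 0.0100 + 0.1681 + 0.1849 + 0.0009 + 0.0009 = 0.3648
B_C = 1 / 0.3648 = 2.7412
Σp_Bᵢ² = 0.41² + 0.02² + 0.11² + 0.40² + 0.06² = 0.1681 + 0.0004 + 0.0121 + 0.1600 + 0.0036 = 0.3442
B_B = 1 / 0.3442 = 2.9053
Ranking by B (broadest → narrowest): Species B (2.91) > Species C (2.74) > Species D (2.18)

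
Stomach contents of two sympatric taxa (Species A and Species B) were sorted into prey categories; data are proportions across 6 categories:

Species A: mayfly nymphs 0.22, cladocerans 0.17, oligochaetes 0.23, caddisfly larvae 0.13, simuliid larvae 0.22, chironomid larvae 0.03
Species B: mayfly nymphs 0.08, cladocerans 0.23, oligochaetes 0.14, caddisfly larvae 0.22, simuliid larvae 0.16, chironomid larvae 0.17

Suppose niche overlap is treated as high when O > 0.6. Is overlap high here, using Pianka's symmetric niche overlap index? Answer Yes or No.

Σ p₁ᵢp₂ᵢ = 0.0176 + 0.0391 + 0.0322 + 0.0286 + 0.0352 + 0.0051 = 0.1578
Σp_1ᵢ² = 0.22² + 0.17² + 0.23² + 0.13² + 0.22² + 0.03² = 0.0484 + 0.0289 + 0.0529 + 0.0169 + 0.0484 + 0.0009 = 0.1964
Σp_2ᵢ² = 0.08² + 0.23² + 0.14² + 0.22² + 0.16² + 0.17² = 0.0064 + 0.0529 + 0.0196 + 0.0484 + 0.0256 + 0.0289 = 0.1818
O = 0.1578 / √(0.1964 × 0.1818) = 0.1578 / 0.18896 = 0.8351
O = 0.8351 > 0.6 → Yes.

Yes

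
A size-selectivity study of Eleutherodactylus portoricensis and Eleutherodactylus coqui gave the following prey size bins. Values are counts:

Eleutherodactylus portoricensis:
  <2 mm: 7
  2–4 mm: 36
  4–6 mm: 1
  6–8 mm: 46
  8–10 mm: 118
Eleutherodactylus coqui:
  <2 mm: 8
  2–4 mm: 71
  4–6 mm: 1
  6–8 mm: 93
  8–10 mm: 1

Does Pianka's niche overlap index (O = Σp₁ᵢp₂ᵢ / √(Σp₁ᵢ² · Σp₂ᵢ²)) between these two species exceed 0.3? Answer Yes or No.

Proportions for Eleutherodactylus portoricensis (n=208): 7/208=0.0337, 36/208=0.1731, 1/208=0.0048, 46/208=0.2212, 118/208=0.5673
Proportions for Eleutherodactylus coqui (n=174): 8/174=0.0460, 71/174=0.4080, 1/174=0.0057, 93/174=0.5345, 1/174=0.0057
Σ p₁ᵢp₂ᵢ = 0.001550 + 0.070625 + 0.000027 + 0.118231 + 0.003234 = 0.193667
Σp_1ᵢ² = 0.0337² + 0.1731² + 0.0048² + 0.2212² + 0.5673² = 0.001136 + 0.029964 + 0.000023 + 0.048929 + 0.321829 = 0.401881
Σp_2ᵢ² = 0.0460² + 0.4080² + 0.0057² + 0.5345² + 0.0057² = 0.002116 + 0.166464 + 0.000032 + 0.285690 + 0.000032 = 0.454334
O = 0.193667 / √(0.401881 × 0.454334) = 0.193667 / 0.4273034 = 0.4532
O = 0.4532 > 0.3 → Yes.

Yes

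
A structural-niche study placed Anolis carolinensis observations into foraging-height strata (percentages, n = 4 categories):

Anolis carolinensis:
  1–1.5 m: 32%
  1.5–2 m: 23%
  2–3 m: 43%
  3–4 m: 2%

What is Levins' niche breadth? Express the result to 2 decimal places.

Convert percentages to proportions (divide by 100).
Σpᵢ² = 0.32² + 0.23² + 0.43² + 0.02² = 0.1024 + 0.0529 + 0.1849 + 0.0004 = 0.3406
B = 1 / 0.3406 = 2.9360

2.94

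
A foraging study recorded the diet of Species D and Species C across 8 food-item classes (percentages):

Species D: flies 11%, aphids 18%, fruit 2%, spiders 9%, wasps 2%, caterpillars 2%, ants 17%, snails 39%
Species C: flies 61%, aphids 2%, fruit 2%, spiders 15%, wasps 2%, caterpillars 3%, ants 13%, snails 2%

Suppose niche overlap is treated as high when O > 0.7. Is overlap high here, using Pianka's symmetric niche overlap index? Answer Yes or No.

No

Convert percentages to proportions (divide by 100).
Σ p₁ᵢp₂ᵢ = 0.0671 + 0.0036 + 0.0004 + 0.0135 + 0.0004 + 0.0006 + 0.0221 + 0.0078 = 0.1155
Σp_1ᵢ² = 0.11² + 0.18² + 0.02² + 0.09² + 0.02² + 0.02² + 0.17² + 0.39² = 0.0121 + 0.0324 + 0.0004 + 0.0081 + 0.0004 + 0.0004 + 0.0289 + 0.1521 = 0.2348
Σp_2ᵢ² = 0.61² + 0.02² + 0.02² + 0.15² + 0.02² + 0.03² + 0.13² + 0.02² = 0.3721 + 0.0004 + 0.0004 + 0.0225 + 0.0004 + 0.0009 + 0.0169 + 0.0004 = 0.4140
O = 0.1155 / √(0.2348 × 0.4140) = 0.1155 / 0.31178 = 0.3705
O = 0.3705 < 0.7 → No.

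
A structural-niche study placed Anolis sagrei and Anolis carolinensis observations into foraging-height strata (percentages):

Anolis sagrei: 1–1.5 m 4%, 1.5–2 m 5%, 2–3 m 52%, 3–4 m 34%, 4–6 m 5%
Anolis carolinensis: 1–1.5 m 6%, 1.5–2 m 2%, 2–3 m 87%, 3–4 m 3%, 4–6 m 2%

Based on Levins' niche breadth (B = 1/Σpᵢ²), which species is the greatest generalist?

Anolis sagrei

Convert percentages to proportions (divide by 100).
Σp_sagrᵢ² = 0.04² + 0.05² + 0.52² + 0.34² + 0.05² = 0.0016 + 0.0025 + 0.2704 + 0.1156 + 0.0025 = 0.3926
B_sagr = 1 / 0.3926 = 2.5471
Σp_caroᵢ² = 0.06² + 0.02² + 0.87² + 0.03² + 0.02² = 0.0036 + 0.0004 + 0.7569 + 0.0009 + 0.0004 = 0.7622
B_caro = 1 / 0.7622 = 1.3120
Highest B → broadest niche (most generalist): Anolis sagrei (B = 2.55).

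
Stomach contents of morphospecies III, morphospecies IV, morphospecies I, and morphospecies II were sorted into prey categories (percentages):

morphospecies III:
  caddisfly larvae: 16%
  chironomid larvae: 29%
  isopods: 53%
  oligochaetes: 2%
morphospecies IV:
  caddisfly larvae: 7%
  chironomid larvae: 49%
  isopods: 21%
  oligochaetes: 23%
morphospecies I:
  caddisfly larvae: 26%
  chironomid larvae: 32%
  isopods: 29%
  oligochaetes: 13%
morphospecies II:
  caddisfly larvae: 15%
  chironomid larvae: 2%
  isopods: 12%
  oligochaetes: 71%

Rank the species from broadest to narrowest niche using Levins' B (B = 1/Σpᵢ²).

Convert percentages to proportions (divide by 100).
Σp_IIIᵢ² = 0.16² + 0.29² + 0.53² + 0.02² = 0.0256 + 0.0841 + 0.2809 + 0.0004 = 0.3910
B_III = 1 / 0.3910 = 2.5575
Σp_IVᵢ² = 0.07² + 0.49² + 0.21² + 0.23² = 0.0049 + 0.2401 + 0.0441 + 0.0529 = 0.3420
B_IV = 1 / 0.3420 = 2.9240
Σp_Iᵢ² = 0.26² + 0.32² + 0.29² + 0.13² = 0.0676 + 0.1024 + 0.0841 + 0.0169 = 0.2710
B_I = 1 / 0.2710 = 3.6900
Σp_IIᵢ² = 0.15² + 0.02² + 0.12² + 0.71² = 0.0225 + 0.0004 + 0.0144 + 0.5041 = 0.5414
B_II = 1 / 0.5414 = 1.8471
Ranking by B (broadest → narrowest): morphospecies I (3.69) > morphospecies IV (2.92) > morphospecies III (2.56) > morphospecies II (1.85)

morphospecies I > morphospecies IV > morphospecies III > morphospecies II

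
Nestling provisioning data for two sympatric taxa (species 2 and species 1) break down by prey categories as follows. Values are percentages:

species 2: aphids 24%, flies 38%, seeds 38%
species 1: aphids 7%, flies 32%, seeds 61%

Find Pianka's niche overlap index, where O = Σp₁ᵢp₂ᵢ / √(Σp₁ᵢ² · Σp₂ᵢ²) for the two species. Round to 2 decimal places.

Convert percentages to proportions (divide by 100).
Σ p₁ᵢp₂ᵢ = 0.0168 + 0.1216 + 0.2318 = 0.3702
Σp_1ᵢ² = 0.24² + 0.38² + 0.38² = 0.0576 + 0.1444 + 0.1444 = 0.3464
Σp_2ᵢ² = 0.07² + 0.32² + 0.61² = 0.0049 + 0.1024 + 0.3721 = 0.4794
O = 0.3702 / √(0.3464 × 0.4794) = 0.3702 / 0.40751 = 0.9084

0.91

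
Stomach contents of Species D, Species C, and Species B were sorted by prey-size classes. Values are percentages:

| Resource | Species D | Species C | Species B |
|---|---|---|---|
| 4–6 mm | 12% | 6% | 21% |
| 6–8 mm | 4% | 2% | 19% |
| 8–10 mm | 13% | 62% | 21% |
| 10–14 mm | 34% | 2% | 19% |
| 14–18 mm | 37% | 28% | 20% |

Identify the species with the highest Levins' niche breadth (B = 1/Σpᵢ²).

Convert percentages to proportions (divide by 100).
Σp_Dᵢ² = 0.12² + 0.04² + 0.13² + 0.34² + 0.37² = 0.0144 + 0.0016 + 0.0169 + 0.1156 + 0.1369 = 0.2854
B_D = 1 / 0.2854 = 3.5039
Σp_Cᵢ² = 0.06² + 0.02² + 0.62² + 0.02² + 0.28² = 0.0036 + 0.0004 + 0.3844 + 0.0004 + 0.0784 = 0.4672
B_C = 1 / 0.4672 = 2.1404
Σp_Bᵢ² = 0.21² + 0.19² + 0.21² + 0.19² + 0.20² = 0.0441 + 0.0361 + 0.0441 + 0.0361 + 0.0400 = 0.2004
B_B = 1 / 0.2004 = 4.9900
Highest B → broadest niche (most generalist): Species B (B = 4.99).

Species B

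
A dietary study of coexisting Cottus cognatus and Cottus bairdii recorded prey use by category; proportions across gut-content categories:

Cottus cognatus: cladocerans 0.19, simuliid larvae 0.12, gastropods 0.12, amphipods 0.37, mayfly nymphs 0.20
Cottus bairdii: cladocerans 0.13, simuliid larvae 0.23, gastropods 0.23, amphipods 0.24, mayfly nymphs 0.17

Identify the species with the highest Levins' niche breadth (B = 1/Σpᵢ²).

Σp_cognᵢ² = 0.19² + 0.12² + 0.12² + 0.37² + 0.20² = 0.0361 + 0.0144 + 0.0144 + 0.1369 + 0.0400 = 0.2418
B_cogn = 1 / 0.2418 = 4.1356
Σp_bairᵢ² = 0.13² + 0.23² + 0.23² + 0.24² + 0.17² = 0.0169 + 0.0529 + 0.0529 + 0.0576 + 0.0289 = 0.2092
B_bair = 1 / 0.2092 = 4.7801
Highest B → broadest niche (most generalist): Cottus bairdii (B = 4.78).

Cottus bairdii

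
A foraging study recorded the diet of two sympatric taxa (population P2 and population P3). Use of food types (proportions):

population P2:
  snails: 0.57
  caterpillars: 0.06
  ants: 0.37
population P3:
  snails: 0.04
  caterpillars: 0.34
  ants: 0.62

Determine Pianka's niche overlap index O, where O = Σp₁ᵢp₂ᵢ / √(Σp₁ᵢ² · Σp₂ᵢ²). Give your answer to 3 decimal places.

Σ p₁ᵢp₂ᵢ = 0.0228 + 0.0204 + 0.2294 = 0.2726
Σp_1ᵢ² = 0.57² + 0.06² + 0.37² = 0.3249 + 0.0036 + 0.1369 = 0.4654
Σp_2ᵢ² = 0.04² + 0.34² + 0.62² = 0.0016 + 0.1156 + 0.3844 = 0.5016
O = 0.2726 / √(0.4654 × 0.5016) = 0.2726 / 0.483161 = 0.56420

0.564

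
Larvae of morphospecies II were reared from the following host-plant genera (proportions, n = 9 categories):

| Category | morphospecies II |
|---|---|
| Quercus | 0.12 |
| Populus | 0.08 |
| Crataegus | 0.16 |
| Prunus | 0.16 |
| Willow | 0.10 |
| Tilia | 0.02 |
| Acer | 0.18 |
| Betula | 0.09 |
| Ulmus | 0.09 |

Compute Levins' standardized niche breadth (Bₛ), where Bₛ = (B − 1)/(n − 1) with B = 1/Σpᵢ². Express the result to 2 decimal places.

0.83

Σpᵢ² = 0.12² + 0.08² + 0.16² + 0.16² + 0.10² + 0.02² + 0.18² + 0.09² + 0.09² = 0.0144 + 0.0064 + 0.0256 + 0.0256 + 0.0100 + 0.0004 + 0.0324 + 0.0081 + 0.0081 = 0.1310
B = 1 / 0.1310 = 7.6336
Bₛ = (B − 1)/(n − 1) = (7.6336 − 1)/(9 − 1) = 6.6336/8 = 0.8292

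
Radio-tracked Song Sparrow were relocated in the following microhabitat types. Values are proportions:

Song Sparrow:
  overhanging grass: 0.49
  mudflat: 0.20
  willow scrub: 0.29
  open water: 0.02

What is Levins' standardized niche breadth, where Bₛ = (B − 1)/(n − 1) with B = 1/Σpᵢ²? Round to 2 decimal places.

0.58

Σpᵢ² = 0.49² + 0.20² + 0.29² + 0.02² = 0.2401 + 0.0400 + 0.0841 + 0.0004 = 0.3646
B = 1 / 0.3646 = 2.7427
Bₛ = (B − 1)/(n − 1) = (2.7427 − 1)/(4 − 1) = 1.7427/3 = 0.5809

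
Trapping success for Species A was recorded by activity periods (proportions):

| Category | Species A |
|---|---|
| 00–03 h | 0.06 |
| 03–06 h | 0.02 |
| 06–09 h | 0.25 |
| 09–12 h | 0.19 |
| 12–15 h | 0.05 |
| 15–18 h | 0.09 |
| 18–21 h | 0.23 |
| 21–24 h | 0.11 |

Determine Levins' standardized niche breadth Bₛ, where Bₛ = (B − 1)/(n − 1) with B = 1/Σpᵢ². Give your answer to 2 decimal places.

0.66

Σpᵢ² = 0.06² + 0.02² + 0.25² + 0.19² + 0.05² + 0.09² + 0.23² + 0.11² = 0.0036 + 0.0004 + 0.0625 + 0.0361 + 0.0025 + 0.0081 + 0.0529 + 0.0121 = 0.1782
B = 1 / 0.1782 = 5.6117
Bₛ = (B − 1)/(n − 1) = (5.6117 − 1)/(8 − 1) = 4.6117/7 = 0.6588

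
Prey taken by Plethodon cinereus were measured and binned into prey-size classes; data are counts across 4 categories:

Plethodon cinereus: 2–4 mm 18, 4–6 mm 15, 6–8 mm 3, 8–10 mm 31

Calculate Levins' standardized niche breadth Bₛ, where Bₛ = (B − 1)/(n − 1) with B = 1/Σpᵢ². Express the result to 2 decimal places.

0.65

Proportions for Plethodon cinereus (n=67): 18/67=0.2687, 15/67=0.2239, 3/67=0.0448, 31/67=0.4627
Σpᵢ² = 0.2687² + 0.2239² + 0.0448² + 0.4627² = 0.072200 + 0.050131 + 0.002007 + 0.214091 = 0.338429
B = 1 / 0.338429 = 2.9548
Bₛ = (B − 1)/(n − 1) = (2.9548 − 1)/(4 − 1) = 1.9548/3 = 0.6516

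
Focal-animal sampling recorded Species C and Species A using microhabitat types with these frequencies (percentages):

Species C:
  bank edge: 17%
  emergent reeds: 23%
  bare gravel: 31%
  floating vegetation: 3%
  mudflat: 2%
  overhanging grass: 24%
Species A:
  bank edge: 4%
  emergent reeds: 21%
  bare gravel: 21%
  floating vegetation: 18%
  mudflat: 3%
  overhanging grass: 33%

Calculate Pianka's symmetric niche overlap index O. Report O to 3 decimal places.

0.876

Convert percentages to proportions (divide by 100).
Σ p₁ᵢp₂ᵢ = 0.0068 + 0.0483 + 0.0651 + 0.0054 + 0.0006 + 0.0792 = 0.2054
Σp_1ᵢ² = 0.17² + 0.23² + 0.31² + 0.03² + 0.02² + 0.24² = 0.0289 + 0.0529 + 0.0961 + 0.0009 + 0.0004 + 0.0576 = 0.2368
Σp_2ᵢ² = 0.04² + 0.21² + 0.21² + 0.18² + 0.03² + 0.33² = 0.0016 + 0.0441 + 0.0441 + 0.0324 + 0.0009 + 0.1089 = 0.2320
O = 0.2054 / √(0.2368 × 0.2320) = 0.2054 / 0.234388 = 0.87632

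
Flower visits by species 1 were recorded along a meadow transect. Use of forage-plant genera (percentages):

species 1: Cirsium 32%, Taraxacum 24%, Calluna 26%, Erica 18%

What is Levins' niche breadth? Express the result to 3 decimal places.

3.846

Convert percentages to proportions (divide by 100).
Σpᵢ² = 0.32² + 0.24² + 0.26² + 0.18² = 0.1024 + 0.0576 + 0.0676 + 0.0324 = 0.2600
B = 1 / 0.2600 = 3.84615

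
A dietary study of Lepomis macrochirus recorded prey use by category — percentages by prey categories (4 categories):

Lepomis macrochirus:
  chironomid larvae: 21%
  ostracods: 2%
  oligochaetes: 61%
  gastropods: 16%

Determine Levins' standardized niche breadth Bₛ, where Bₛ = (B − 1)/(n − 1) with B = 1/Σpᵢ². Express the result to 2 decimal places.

Convert percentages to proportions (divide by 100).
Σpᵢ² = 0.21² + 0.02² + 0.61² + 0.16² = 0.0441 + 0.0004 + 0.3721 + 0.0256 = 0.4422
B = 1 / 0.4422 = 2.2614
Bₛ = (B − 1)/(n − 1) = (2.2614 − 1)/(4 − 1) = 1.2614/3 = 0.4205

0.42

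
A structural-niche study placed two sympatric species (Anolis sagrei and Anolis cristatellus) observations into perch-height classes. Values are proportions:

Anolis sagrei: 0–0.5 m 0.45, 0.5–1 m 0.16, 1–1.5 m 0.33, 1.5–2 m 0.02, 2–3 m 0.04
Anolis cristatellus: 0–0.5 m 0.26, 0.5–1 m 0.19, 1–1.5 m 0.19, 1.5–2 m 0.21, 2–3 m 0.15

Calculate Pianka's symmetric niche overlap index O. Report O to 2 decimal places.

0.83

Σ p₁ᵢp₂ᵢ = 0.1170 + 0.0304 + 0.0627 + 0.0042 + 0.0060 = 0.2203
Σp_1ᵢ² = 0.45² + 0.16² + 0.33² + 0.02² + 0.04² = 0.2025 + 0.0256 + 0.1089 + 0.0004 + 0.0016 = 0.3390
Σp_2ᵢ² = 0.26² + 0.19² + 0.19² + 0.21² + 0.15² = 0.0676 + 0.0361 + 0.0361 + 0.0441 + 0.0225 = 0.2064
O = 0.2203 / √(0.3390 × 0.2064) = 0.2203 / 0.26452 = 0.8328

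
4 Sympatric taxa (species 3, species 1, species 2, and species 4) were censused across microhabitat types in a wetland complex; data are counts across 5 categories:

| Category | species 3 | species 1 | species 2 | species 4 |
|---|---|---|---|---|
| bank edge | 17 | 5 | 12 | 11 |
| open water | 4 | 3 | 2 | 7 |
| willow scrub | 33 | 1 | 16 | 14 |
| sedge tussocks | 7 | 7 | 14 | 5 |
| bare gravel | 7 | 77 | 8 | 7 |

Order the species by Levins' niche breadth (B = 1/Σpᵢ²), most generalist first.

species 4 > species 2 > species 3 > species 1

Proportions for species 3 (n=68): 17/68=0.2500, 4/68=0.0588, 33/68=0.4853, 7/68=0.1029, 7/68=0.1029
Proportions for species 1 (n=93): 5/93=0.0538, 3/93=0.0323, 1/93=0.0108, 7/93=0.0753, 77/93=0.8280
Proportions for species 2 (n=52): 12/52=0.2308, 2/52=0.0385, 16/52=0.3077, 14/52=0.2692, 8/52=0.1538
Proportions for species 4 (n=44): 11/44=0.2500, 7/44=0.1591, 14/44=0.3182, 5/44=0.1136, 7/44=0.1591
Σp_3ᵢ² = 0.2500² + 0.0588² + 0.4853² + 0.1029² + 0.1029² = 0.062500 + 0.003457 + 0.235516 + 0.010588 + 0.010588 = 0.322649
B_3 = 1 / 0.322649 = 3.0993
Σp_1ᵢ² = 0.0538² + 0.0323² + 0.0108² + 0.0753² + 0.8280² = 0.002894 + 0.001043 + 0.000117 + 0.005670 + 0.685584 = 0.695308
B_1 = 1 / 0.695308 = 1.4382
Σp_2ᵢ² = 0.2308² + 0.0385² + 0.3077² + 0.2692² + 0.1538² = 0.053269 + 0.001482 + 0.094679 + 0.072469 + 0.023654 = 0.245553
B_2 = 1 / 0.245553 = 4.0724
Σp_4ᵢ² = 0.2500² + 0.1591² + 0.3182² + 0.1136² + 0.1591² = 0.062500 + 0.025313 + 0.101251 + 0.012905 + 0.025313 = 0.227282
B_4 = 1 / 0.227282 = 4.3998
Ranking by B (broadest → narrowest): species 4 (4.40) > species 2 (4.07) > species 3 (3.10) > species 1 (1.44)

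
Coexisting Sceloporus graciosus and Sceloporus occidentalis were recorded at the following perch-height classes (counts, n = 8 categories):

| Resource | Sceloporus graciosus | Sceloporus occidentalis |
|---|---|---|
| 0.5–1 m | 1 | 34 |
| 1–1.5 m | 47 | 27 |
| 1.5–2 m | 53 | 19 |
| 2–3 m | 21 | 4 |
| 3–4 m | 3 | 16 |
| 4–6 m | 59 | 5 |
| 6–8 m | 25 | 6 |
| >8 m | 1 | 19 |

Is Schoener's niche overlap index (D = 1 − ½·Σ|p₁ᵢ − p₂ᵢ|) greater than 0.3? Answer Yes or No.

Proportions for Sceloporus graciosus (n=210): 1/210=0.0048, 47/210=0.2238, 53/210=0.2524, 21/210=0.1000, 3/210=0.0143, 59/210=0.2810, 25/210=0.1190, 1/210=0.0048
Proportions for Sceloporus occidentalis (n=130): 34/130=0.2615, 27/130=0.2077, 19/130=0.1462, 4/130=0.0308, 16/130=0.1231, 5/130=0.0385, 6/130=0.0462, 19/130=0.1462
Σ|p₁ᵢ − p₂ᵢ| = 0.2567 + 0.0161 + 0.1062 + 0.0692 + 0.1088 + 0.2425 + 0.0728 + 0.1414 = 1.0137
D = 1 − ½ × 1.0137 = 1 − 0.50685 = 0.49315
D = 0.49315 > 0.3 → Yes.

Yes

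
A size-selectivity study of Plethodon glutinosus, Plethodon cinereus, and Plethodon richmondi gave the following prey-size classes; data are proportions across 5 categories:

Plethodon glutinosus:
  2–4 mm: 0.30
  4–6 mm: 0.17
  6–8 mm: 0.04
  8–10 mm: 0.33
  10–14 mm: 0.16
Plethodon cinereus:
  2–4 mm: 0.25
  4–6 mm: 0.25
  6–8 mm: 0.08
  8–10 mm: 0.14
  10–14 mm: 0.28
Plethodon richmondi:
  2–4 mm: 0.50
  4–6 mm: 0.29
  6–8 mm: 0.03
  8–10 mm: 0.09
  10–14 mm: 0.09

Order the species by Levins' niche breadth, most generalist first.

Σp_glutᵢ² = 0.30² + 0.17² + 0.04² + 0.33² + 0.16² = 0.0900 + 0.0289 + 0.0016 + 0.1089 + 0.0256 = 0.2550
B_glut = 1 / 0.2550 = 3.9216
Σp_cineᵢ² = 0.25² + 0.25² + 0.08² + 0.14² + 0.28² = 0.0625 + 0.0625 + 0.0064 + 0.0196 + 0.0784 = 0.2294
B_cine = 1 / 0.2294 = 4.3592
Σp_richᵢ² = 0.50² + 0.29² + 0.03² + 0.09² + 0.09² = 0.2500 + 0.0841 + 0.0009 + 0.0081 + 0.0081 = 0.3512
B_rich = 1 / 0.3512 = 2.8474
Ranking by B (broadest → narrowest): Plethodon cinereus (4.36) > Plethodon glutinosus (3.92) > Plethodon richmondi (2.85)

Plethodon cinereus > Plethodon glutinosus > Plethodon richmondi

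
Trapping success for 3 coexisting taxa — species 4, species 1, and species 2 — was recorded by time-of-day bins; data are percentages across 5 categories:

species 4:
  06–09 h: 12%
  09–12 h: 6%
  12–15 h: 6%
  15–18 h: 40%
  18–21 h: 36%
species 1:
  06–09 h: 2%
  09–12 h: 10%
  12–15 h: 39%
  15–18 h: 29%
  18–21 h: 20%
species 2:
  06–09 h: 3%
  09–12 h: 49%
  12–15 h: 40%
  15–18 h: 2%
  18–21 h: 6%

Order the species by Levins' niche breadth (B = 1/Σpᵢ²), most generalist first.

species 1 > species 4 > species 2

Convert percentages to proportions (divide by 100).
Σp_4ᵢ² = 0.12² + 0.06² + 0.06² + 0.40² + 0.36² = 0.0144 + 0.0036 + 0.0036 + 0.1600 + 0.1296 = 0.3112
B_4 = 1 / 0.3112 = 3.2134
Σp_1ᵢ² = 0.02² + 0.10² + 0.39² + 0.29² + 0.20² = 0.0004 + 0.0100 + 0.1521 + 0.0841 + 0.0400 = 0.2866
B_1 = 1 / 0.2866 = 3.4892
Σp_2ᵢ² = 0.03² + 0.49² + 0.40² + 0.02² + 0.06² = 0.0009 + 0.2401 + 0.1600 + 0.0004 + 0.0036 = 0.4050
B_2 = 1 / 0.4050 = 2.4691
Ranking by B (broadest → narrowest): species 1 (3.49) > species 4 (3.21) > species 2 (2.47)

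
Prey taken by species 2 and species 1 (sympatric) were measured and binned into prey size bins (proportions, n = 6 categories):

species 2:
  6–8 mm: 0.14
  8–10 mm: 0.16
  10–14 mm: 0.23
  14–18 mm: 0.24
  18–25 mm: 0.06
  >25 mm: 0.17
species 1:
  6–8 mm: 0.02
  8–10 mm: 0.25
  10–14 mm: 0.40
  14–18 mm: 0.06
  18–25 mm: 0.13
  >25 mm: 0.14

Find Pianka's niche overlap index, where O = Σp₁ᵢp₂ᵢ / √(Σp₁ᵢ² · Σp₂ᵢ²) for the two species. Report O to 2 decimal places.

Σ p₁ᵢp₂ᵢ = 0.0028 + 0.0400 + 0.0920 + 0.0144 + 0.0078 + 0.0238 = 0.1808
Σp_1ᵢ² = 0.14² + 0.16² + 0.23² + 0.24² + 0.06² + 0.17² = 0.0196 + 0.0256 + 0.0529 + 0.0576 + 0.0036 + 0.0289 = 0.1882
Σp_2ᵢ² = 0.02² + 0.25² + 0.40² + 0.06² + 0.13² + 0.14² = 0.0004 + 0.0625 + 0.1600 + 0.0036 + 0.0169 + 0.0196 = 0.2630
O = 0.1808 / √(0.1882 × 0.2630) = 0.1808 / 0.22248 = 0.8127

0.81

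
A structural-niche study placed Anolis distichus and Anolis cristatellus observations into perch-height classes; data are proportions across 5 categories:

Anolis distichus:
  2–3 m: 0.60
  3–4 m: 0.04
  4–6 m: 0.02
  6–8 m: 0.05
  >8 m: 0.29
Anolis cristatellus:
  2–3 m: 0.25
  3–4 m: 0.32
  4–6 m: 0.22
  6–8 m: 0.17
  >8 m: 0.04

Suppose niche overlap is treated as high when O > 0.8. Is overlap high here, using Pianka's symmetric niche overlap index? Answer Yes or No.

Σ p₁ᵢp₂ᵢ = 0.1500 + 0.0128 + 0.0044 + 0.0085 + 0.0116 = 0.1873
Σp_1ᵢ² = 0.60² + 0.04² + 0.02² + 0.05² + 0.29² = 0.3600 + 0.0016 + 0.0004 + 0.0025 + 0.0841 = 0.4486
Σp_2ᵢ² = 0.25² + 0.32² + 0.22² + 0.17² + 0.04² = 0.0625 + 0.1024 + 0.0484 + 0.0289 + 0.0016 = 0.2438
O = 0.1873 / √(0.4486 × 0.2438) = 0.1873 / 0.33071 = 0.5664
O = 0.5664 < 0.8 → No.

No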